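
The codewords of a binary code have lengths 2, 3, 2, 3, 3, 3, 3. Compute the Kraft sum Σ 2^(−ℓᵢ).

1.125

With common denominator 2^3 = 8: Σ 2^(−ℓᵢ) = 2/8 + 1/8 + 2/8 + 1/8 + 1/8 + 1/8 + 1/8 = 9/8 = 1.125.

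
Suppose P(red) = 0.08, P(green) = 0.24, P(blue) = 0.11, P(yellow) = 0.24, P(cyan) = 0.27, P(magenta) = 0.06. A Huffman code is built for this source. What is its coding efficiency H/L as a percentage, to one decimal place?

99.7%

Entropy H = −Σ p log₂ p ≈ 2.3836 bits.
Huffman merges: 3/50+2/25→7/50; 11/100+7/50→1/4; 6/25+6/25→12/25; 1/4+27/100→13/25; 12/25+13/25→1. L = 239/100 ≈ 2.3900.
Efficiency = H/L = 2.3836/2.3900 = 99.7%.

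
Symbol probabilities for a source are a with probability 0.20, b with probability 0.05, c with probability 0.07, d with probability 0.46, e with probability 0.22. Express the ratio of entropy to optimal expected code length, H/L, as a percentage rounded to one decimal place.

98.2%

Entropy H = −Σ p log₂ p ≈ 1.9449 bits.
Huffman merges: 1/20+7/100→3/25; 3/25+1/5→8/25; 11/50+8/25→27/50; 23/50+27/50→1. L = 99/50 ≈ 1.9800.
Efficiency = H/L = 1.9449/1.9800 = 98.2%.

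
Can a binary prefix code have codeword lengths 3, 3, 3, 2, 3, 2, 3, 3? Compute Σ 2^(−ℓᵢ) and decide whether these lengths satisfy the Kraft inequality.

With common denominator 2^3 = 8: Σ 2^(−ℓᵢ) = 1/8 + 1/8 + 1/8 + 2/8 + 1/8 + 2/8 + 1/8 + 1/8 = 10/8 = 1.25.
Kraft's inequality requires Σ ≤ 1; here Σ = 1.25 > 1, so no such prefix code exists.

1.25; no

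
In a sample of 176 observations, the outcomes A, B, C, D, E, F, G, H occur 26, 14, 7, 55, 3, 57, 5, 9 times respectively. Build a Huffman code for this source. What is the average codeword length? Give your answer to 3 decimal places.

2.477 bits/symbol

Probabilities are the counts divided by 176.
Repeatedly combine the two least-probable nodes; the expected code length is the sum of the merged weights.
merge 3/176 + 5/176 → 1/22
merge 7/176 + 1/22 → 15/176
merge 9/176 + 7/88 → 23/176
merge 15/176 + 23/176 → 19/88
merge 13/88 + 19/88 → 4/11
merge 5/16 + 57/176 → 7/11
merge 4/11 + 7/11 → 1
L = 1/22 + 15/176 + 23/176 + 19/88 + 4/11 + 7/11 + 1 = 109/44 ≈ 2.477 bits/symbol.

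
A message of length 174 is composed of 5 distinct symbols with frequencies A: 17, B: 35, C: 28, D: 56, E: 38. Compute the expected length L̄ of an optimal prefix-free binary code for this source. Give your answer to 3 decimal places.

2.259 bits/symbol

Probabilities are the counts divided by 174.
Repeatedly combine the two least-probable nodes; the expected code length is the sum of the merged weights.
merge 17/174 + 14/87 → 15/58
merge 35/174 + 19/87 → 73/174
merge 15/58 + 28/87 → 101/174
merge 73/174 + 101/174 → 1
L = 15/58 + 73/174 + 101/174 + 1 = 131/58 ≈ 2.259 bits/symbol.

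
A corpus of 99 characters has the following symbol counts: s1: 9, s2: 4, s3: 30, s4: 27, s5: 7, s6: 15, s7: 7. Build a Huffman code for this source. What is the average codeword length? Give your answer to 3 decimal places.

Probabilities are the counts divided by 99.
Repeatedly combine the two least-probable nodes; the expected code length is the sum of the merged weights.
merge 4/99 + 7/99 → 1/9
merge 7/99 + 1/11 → 16/99
merge 1/9 + 5/33 → 26/99
merge 16/99 + 26/99 → 14/33
merge 3/11 + 10/33 → 19/33
merge 14/33 + 19/33 → 1
L = 1/9 + 16/99 + 26/99 + 14/33 + 19/33 + 1 = 251/99 ≈ 2.535 bits/symbol.

2.535 bits/symbol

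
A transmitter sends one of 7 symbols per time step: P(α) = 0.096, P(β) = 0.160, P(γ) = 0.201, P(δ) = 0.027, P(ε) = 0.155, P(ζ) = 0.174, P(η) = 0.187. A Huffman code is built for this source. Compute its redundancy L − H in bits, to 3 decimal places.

0.073 bits

Entropy H = −Σ p log₂ p ≈ 2.6617 bits.
Huffman merges: 27/1000+12/125→123/1000; 123/1000+31/200→139/500; 4/25+87/500→167/500; 187/1000+201/1000→97/250; 139/500+167/500→153/250; 97/250+153/250→1. L = 547/200 ≈ 2.7350.
L − H = 2.7350 − 2.6617 = 0.073 bits.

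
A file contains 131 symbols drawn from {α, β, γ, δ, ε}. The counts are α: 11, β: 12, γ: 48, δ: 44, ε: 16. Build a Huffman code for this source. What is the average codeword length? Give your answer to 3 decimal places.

Probabilities are the counts divided by 131.
Repeatedly combine the two least-probable nodes; the expected code length is the sum of the merged weights.
merge 11/131 + 12/131 → 23/131
merge 16/131 + 23/131 → 39/131
merge 39/131 + 44/131 → 83/131
merge 48/131 + 83/131 → 1
L = 23/131 + 39/131 + 83/131 + 1 = 276/131 ≈ 2.107 bits/symbol.

2.107 bits/symbol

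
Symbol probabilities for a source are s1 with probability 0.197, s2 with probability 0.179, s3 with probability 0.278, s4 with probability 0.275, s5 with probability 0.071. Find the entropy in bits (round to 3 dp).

H = −Σ pᵢ log₂ pᵢ.
−0.197·log₂(0.197) = 0.4617
−0.179·log₂(0.179) = 0.4443
−0.278·log₂(0.278) = 0.5134
−0.275·log₂(0.275) = 0.5122
−0.071·log₂(0.071) = 0.2709
Sum ≈ 2.2025 → 2.203 bits.

2.203 bits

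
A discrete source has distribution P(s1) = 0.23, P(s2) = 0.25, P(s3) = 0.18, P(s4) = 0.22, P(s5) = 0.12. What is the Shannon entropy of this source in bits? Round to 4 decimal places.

2.2806 bits

H = −Σ pᵢ log₂ pᵢ.
−0.23·log₂(0.23) = 0.4877
−0.25·log₂(0.25) = 0.5000
−0.18·log₂(0.18) = 0.4453
−0.22·log₂(0.22) = 0.4806
−0.12·log₂(0.12) = 0.3671
Sum ≈ 2.2806 → 2.2806 bits.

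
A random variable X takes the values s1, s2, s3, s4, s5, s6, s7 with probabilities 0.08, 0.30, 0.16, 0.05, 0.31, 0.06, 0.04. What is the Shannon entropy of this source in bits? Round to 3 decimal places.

H = −Σ pᵢ log₂ pᵢ.
−0.08·log₂(0.08) = 0.2915
−0.30·log₂(0.30) = 0.5211
−0.16·log₂(0.16) = 0.4230
−0.05·log₂(0.05) = 0.2161
−0.31·log₂(0.31) = 0.5238
−0.06·log₂(0.06) = 0.2435
−0.04·log₂(0.04) = 0.1858
Sum ≈ 2.4048 → 2.405 bits.

2.405 bits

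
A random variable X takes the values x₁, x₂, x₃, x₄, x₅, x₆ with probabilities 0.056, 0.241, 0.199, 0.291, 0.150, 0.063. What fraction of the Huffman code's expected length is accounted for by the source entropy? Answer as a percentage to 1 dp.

99.3%

Entropy H = −Σ p log₂ p ≈ 2.3712 bits.
Huffman merges: 7/125+63/1000→119/1000; 119/1000+3/20→269/1000; 199/1000+241/1000→11/25; 269/1000+291/1000→14/25; 11/25+14/25→1. L = 597/250 ≈ 2.3880.
Efficiency = H/L = 2.3712/2.3880 = 99.3%.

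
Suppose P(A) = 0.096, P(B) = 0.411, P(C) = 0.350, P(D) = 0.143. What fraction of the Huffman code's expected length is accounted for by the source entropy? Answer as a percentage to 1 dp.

Entropy H = −Σ p log₂ p ≈ 1.7831 bits.
Huffman merges: 12/125+143/1000→239/1000; 239/1000+7/20→589/1000; 411/1000+589/1000→1. L = 457/250 ≈ 1.8280.
Efficiency = H/L = 1.7831/1.8280 = 97.5%.

97.5%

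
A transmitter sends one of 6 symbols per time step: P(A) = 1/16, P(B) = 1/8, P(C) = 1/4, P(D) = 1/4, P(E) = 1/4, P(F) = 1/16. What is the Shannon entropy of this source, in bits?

Each probability is a power of 1/2, so log₂(1/p) is an integer.
H = Σ p·log₂(1/p) = 1/16·4 + 1/8·3 + 1/4·2 + 1/4·2 + 1/4·2 + 1/16·4 = 2.375 bits.

2.375 bits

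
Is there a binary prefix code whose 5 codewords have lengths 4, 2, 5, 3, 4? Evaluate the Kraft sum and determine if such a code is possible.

With common denominator 2^5 = 32: Σ 2^(−ℓᵢ) = 2/32 + 8/32 + 1/32 + 4/32 + 2/32 = 17/32 = 0.53125.
Kraft's inequality requires Σ ≤ 1; here Σ = 0.53125 ≤ 1, so such a prefix code exists.

0.53125; yes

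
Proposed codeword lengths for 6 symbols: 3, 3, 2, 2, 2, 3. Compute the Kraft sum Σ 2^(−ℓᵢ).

1.125

With common denominator 2^3 = 8: Σ 2^(−ℓᵢ) = 1/8 + 1/8 + 2/8 + 2/8 + 2/8 + 1/8 = 9/8 = 1.125.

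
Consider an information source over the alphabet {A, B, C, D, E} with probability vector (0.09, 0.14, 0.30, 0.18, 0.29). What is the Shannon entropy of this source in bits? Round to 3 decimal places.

H = −Σ pᵢ log₂ pᵢ.
−0.09·log₂(0.09) = 0.3127
−0.14·log₂(0.14) = 0.3971
−0.30·log₂(0.30) = 0.5211
−0.18·log₂(0.18) = 0.4453
−0.29·log₂(0.29) = 0.5179
Sum ≈ 2.1941 → 2.194 bits.

2.194 bits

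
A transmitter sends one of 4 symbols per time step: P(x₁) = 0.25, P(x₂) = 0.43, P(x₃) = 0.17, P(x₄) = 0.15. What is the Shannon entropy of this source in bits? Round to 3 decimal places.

H = −Σ pᵢ log₂ pᵢ.
−0.25·log₂(0.25) = 0.5000
−0.43·log₂(0.43) = 0.5236
−0.17·log₂(0.17) = 0.4346
−0.15·log₂(0.15) = 0.4105
Sum ≈ 1.8687 → 1.869 bits.

1.869 bits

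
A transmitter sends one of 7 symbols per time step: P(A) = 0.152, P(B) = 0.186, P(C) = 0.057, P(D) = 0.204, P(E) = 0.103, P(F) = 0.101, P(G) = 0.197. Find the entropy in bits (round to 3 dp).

2.701 bits

H = −Σ pᵢ log₂ pᵢ.
−0.152·log₂(0.152) = 0.4131
−0.186·log₂(0.186) = 0.4514
−0.057·log₂(0.057) = 0.2356
−0.204·log₂(0.204) = 0.4678
−0.103·log₂(0.103) = 0.3378
−0.101·log₂(0.101) = 0.3341
−0.197·log₂(0.197) = 0.4617
Sum ≈ 2.7014 → 2.701 bits.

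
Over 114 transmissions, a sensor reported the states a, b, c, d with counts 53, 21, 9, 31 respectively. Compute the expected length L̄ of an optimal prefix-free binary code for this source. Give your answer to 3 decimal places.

Probabilities are the counts divided by 114.
Repeatedly combine the two least-probable nodes; the expected code length is the sum of the merged weights.
merge 3/38 + 7/38 → 5/19
merge 5/19 + 31/114 → 61/114
merge 53/114 + 61/114 → 1
L = 5/19 + 61/114 + 1 = 205/114 ≈ 1.798 bits/symbol.

1.798 bits/symbol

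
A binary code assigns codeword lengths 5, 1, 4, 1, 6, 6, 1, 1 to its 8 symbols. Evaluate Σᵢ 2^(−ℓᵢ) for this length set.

With common denominator 2^6 = 64: Σ 2^(−ℓᵢ) = 2/64 + 32/64 + 4/64 + 32/64 + 1/64 + 1/64 + 32/64 + 32/64 = 136/64 = 2.125.

2.125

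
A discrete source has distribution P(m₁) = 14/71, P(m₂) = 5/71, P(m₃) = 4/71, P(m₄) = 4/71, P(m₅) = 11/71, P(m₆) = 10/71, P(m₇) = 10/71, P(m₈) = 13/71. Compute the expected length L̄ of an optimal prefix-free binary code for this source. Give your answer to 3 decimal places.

2.915 bits/symbol

Repeatedly combine the two least-probable nodes; the expected code length is the sum of the merged weights.
merge 4/71 + 4/71 → 8/71
merge 5/71 + 8/71 → 13/71
merge 10/71 + 10/71 → 20/71
merge 11/71 + 13/71 → 24/71
merge 13/71 + 14/71 → 27/71
merge 20/71 + 24/71 → 44/71
merge 27/71 + 44/71 → 1
L = 8/71 + 13/71 + 20/71 + 24/71 + 27/71 + 44/71 + 1 = 207/71 ≈ 2.915 bits/symbol.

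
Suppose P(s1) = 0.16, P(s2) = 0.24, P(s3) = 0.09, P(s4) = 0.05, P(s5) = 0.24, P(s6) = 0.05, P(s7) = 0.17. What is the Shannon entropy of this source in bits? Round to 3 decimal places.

2.591 bits

H = −Σ pᵢ log₂ pᵢ.
−0.16·log₂(0.16) = 0.4230
−0.24·log₂(0.24) = 0.4941
−0.09·log₂(0.09) = 0.3127
−0.05·log₂(0.05) = 0.2161
−0.24·log₂(0.24) = 0.4941
−0.05·log₂(0.05) = 0.2161
−0.17·log₂(0.17) = 0.4346
Sum ≈ 2.5907 → 2.591 bits.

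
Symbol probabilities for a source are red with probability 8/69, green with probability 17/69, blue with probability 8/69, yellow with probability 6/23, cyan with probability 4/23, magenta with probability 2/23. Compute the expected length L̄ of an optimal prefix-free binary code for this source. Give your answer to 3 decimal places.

2.493 bits/symbol

Repeatedly combine the two least-probable nodes; the expected code length is the sum of the merged weights.
merge 2/23 + 8/69 → 14/69
merge 8/69 + 4/23 → 20/69
merge 14/69 + 17/69 → 31/69
merge 6/23 + 20/69 → 38/69
merge 31/69 + 38/69 → 1
L = 14/69 + 20/69 + 31/69 + 38/69 + 1 = 172/69 ≈ 2.493 bits/symbol.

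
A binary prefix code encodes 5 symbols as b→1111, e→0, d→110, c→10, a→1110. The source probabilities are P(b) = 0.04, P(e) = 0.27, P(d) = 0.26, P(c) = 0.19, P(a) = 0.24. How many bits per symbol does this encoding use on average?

L̄ = Σ pᵢ·ℓᵢ = 0.04·4 + 0.27·1 + 0.26·3 + 0.19·2 + 0.24·4 = 2.55 bits/symbol.

2.55 bits/symbol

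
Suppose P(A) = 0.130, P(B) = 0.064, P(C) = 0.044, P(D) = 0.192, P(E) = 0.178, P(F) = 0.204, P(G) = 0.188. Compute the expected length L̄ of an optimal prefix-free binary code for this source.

2.712 bits/symbol

Repeatedly combine the two least-probable nodes; the expected code length is the sum of the merged weights.
merge 11/250 + 8/125 → 27/250
merge 27/250 + 13/100 → 119/500
merge 89/500 + 47/250 → 183/500
merge 24/125 + 51/250 → 99/250
merge 119/500 + 183/500 → 151/250
merge 99/250 + 151/250 → 1
L = 27/250 + 119/500 + 183/500 + 99/250 + 151/250 + 1 = 339/125 = 2.712 bits/symbol.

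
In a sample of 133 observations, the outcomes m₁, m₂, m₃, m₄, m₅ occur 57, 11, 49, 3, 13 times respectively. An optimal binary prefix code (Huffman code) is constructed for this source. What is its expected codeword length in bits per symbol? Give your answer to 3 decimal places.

1.880 bits/symbol

Probabilities are the counts divided by 133.
Repeatedly combine the two least-probable nodes; the expected code length is the sum of the merged weights.
merge 3/133 + 11/133 → 2/19
merge 13/133 + 2/19 → 27/133
merge 27/133 + 7/19 → 4/7
merge 3/7 + 4/7 → 1
L = 2/19 + 27/133 + 4/7 + 1 = 250/133 ≈ 1.880 bits/symbol.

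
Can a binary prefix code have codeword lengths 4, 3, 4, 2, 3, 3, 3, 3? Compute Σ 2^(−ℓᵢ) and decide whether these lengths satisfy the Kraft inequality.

1; yes

With common denominator 2^4 = 16: Σ 2^(−ℓᵢ) = 1/16 + 2/16 + 1/16 + 4/16 + 2/16 + 2/16 + 2/16 + 2/16 = 16/16 = 1.
Kraft's inequality requires Σ ≤ 1; here Σ = 1 ≤ 1, so such a prefix code exists.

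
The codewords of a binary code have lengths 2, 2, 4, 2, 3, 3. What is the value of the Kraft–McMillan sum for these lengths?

1.0625

With common denominator 2^4 = 16: Σ 2^(−ℓᵢ) = 4/16 + 4/16 + 1/16 + 4/16 + 2/16 + 2/16 = 17/16 = 1.0625.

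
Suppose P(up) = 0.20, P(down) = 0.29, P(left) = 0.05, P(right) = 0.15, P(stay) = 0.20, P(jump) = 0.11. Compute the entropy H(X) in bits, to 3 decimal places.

H = −Σ pᵢ log₂ pᵢ.
−0.20·log₂(0.20) = 0.4644
−0.29·log₂(0.29) = 0.5179
−0.05·log₂(0.05) = 0.2161
−0.15·log₂(0.15) = 0.4105
−0.20·log₂(0.20) = 0.4644
−0.11·log₂(0.11) = 0.3503
Sum ≈ 2.4236 → 2.424 bits.

2.424 bits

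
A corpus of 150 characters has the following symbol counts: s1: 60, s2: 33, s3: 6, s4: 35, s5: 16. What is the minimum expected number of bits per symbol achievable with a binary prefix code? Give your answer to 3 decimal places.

Probabilities are the counts divided by 150.
Repeatedly combine the two least-probable nodes; the expected code length is the sum of the merged weights.
merge 1/25 + 8/75 → 11/75
merge 11/75 + 11/50 → 11/30
merge 7/30 + 11/30 → 3/5
merge 2/5 + 3/5 → 1
L = 11/75 + 11/30 + 3/5 + 1 = 317/150 ≈ 2.113 bits/symbol.

2.113 bits/symbol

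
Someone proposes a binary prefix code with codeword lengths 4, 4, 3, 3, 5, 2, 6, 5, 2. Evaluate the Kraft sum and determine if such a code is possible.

With common denominator 2^6 = 64: Σ 2^(−ℓᵢ) = 4/64 + 4/64 + 8/64 + 8/64 + 2/64 + 16/64 + 1/64 + 2/64 + 16/64 = 61/64 = 0.953125.
Kraft's inequality requires Σ ≤ 1; here Σ = 0.953125 ≤ 1, so such a prefix code exists.

0.953125; yes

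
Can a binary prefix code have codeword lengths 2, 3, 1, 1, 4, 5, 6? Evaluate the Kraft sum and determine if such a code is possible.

1.484375; no

With common denominator 2^6 = 64: Σ 2^(−ℓᵢ) = 16/64 + 8/64 + 32/64 + 32/64 + 4/64 + 2/64 + 1/64 = 95/64 = 1.484375.
Kraft's inequality requires Σ ≤ 1; here Σ = 1.484375 > 1, so no such prefix code exists.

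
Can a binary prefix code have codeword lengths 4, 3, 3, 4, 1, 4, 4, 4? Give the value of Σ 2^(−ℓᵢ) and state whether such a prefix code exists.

1.0625; no

With common denominator 2^4 = 16: Σ 2^(−ℓᵢ) = 1/16 + 2/16 + 2/16 + 1/16 + 8/16 + 1/16 + 1/16 + 1/16 = 17/16 = 1.0625.
Kraft's inequality requires Σ ≤ 1; here Σ = 1.0625 > 1, so no such prefix code exists.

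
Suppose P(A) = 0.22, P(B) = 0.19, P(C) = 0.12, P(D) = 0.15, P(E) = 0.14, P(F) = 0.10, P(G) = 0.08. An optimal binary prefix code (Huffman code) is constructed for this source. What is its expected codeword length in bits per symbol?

2.77 bits/symbol

Repeatedly combine the two least-probable nodes; the expected code length is the sum of the merged weights.
merge 2/25 + 1/10 → 9/50
merge 3/25 + 7/50 → 13/50
merge 3/20 + 9/50 → 33/100
merge 19/100 + 11/50 → 41/100
merge 13/50 + 33/100 → 59/100
merge 41/100 + 59/100 → 1
L = 9/50 + 13/50 + 33/100 + 41/100 + 59/100 + 1 = 277/100 = 2.77 bits/symbol.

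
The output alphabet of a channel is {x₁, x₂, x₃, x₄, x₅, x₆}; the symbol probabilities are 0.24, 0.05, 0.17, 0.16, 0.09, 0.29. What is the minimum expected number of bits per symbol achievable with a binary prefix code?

2.44 bits/symbol

Repeatedly combine the two least-probable nodes; the expected code length is the sum of the merged weights.
merge 1/20 + 9/100 → 7/50
merge 7/50 + 4/25 → 3/10
merge 17/100 + 6/25 → 41/100
merge 29/100 + 3/10 → 59/100
merge 41/100 + 59/100 → 1
L = 7/50 + 3/10 + 41/100 + 59/100 + 1 = 61/25 = 2.44 bits/symbol.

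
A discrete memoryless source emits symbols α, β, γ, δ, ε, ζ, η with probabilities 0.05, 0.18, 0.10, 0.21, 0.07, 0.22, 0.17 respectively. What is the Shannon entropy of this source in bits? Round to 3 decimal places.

2.650 bits

H = −Σ pᵢ log₂ pᵢ.
−0.05·log₂(0.05) = 0.2161
−0.18·log₂(0.18) = 0.4453
−0.10·log₂(0.10) = 0.3322
−0.21·log₂(0.21) = 0.4728
−0.07·log₂(0.07) = 0.2686
−0.22·log₂(0.22) = 0.4806
−0.17·log₂(0.17) = 0.4346
Sum ≈ 2.6501 → 2.650 bits.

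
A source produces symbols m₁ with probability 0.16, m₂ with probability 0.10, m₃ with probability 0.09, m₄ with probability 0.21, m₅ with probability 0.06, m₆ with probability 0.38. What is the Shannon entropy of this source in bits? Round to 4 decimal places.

2.3147 bits

H = −Σ pᵢ log₂ pᵢ.
−0.16·log₂(0.16) = 0.4230
−0.10·log₂(0.10) = 0.3322
−0.09·log₂(0.09) = 0.3127
−0.21·log₂(0.21) = 0.4728
−0.06·log₂(0.06) = 0.2435
−0.38·log₂(0.38) = 0.5305
Sum ≈ 2.3147 → 2.3147 bits.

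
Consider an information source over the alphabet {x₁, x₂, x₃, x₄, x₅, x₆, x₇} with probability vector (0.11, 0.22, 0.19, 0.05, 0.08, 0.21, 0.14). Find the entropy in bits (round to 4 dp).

H = −Σ pᵢ log₂ pᵢ.
−0.11·log₂(0.11) = 0.3503
−0.22·log₂(0.22) = 0.4806
−0.19·log₂(0.19) = 0.4552
−0.05·log₂(0.05) = 0.2161
−0.08·log₂(0.08) = 0.2915
−0.21·log₂(0.21) = 0.4728
−0.14·log₂(0.14) = 0.3971
Sum ≈ 2.6636 → 2.6636 bits.

2.6636 bits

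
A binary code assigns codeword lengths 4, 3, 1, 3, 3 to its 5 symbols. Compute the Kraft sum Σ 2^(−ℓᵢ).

0.9375

With common denominator 2^4 = 16: Σ 2^(−ℓᵢ) = 1/16 + 2/16 + 8/16 + 2/16 + 2/16 = 15/16 = 0.9375.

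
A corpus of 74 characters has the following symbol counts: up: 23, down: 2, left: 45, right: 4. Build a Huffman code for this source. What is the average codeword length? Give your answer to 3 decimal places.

Probabilities are the counts divided by 74.
Repeatedly combine the two least-probable nodes; the expected code length is the sum of the merged weights.
merge 1/37 + 2/37 → 3/37
merge 3/37 + 23/74 → 29/74
merge 29/74 + 45/74 → 1
L = 3/37 + 29/74 + 1 = 109/74 ≈ 1.473 bits/symbol.

1.473 bits/symbol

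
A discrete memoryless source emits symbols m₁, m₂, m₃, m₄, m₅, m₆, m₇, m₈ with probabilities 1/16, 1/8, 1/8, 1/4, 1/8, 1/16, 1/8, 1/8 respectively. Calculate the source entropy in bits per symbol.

2.875 bits

Each probability is a power of 1/2, so log₂(1/p) is an integer.
H = Σ p·log₂(1/p) = 1/16·4 + 1/8·3 + 1/8·3 + 1/4·2 + 1/8·3 + 1/16·4 + 1/8·3 + 1/8·3 = 2.875 bits.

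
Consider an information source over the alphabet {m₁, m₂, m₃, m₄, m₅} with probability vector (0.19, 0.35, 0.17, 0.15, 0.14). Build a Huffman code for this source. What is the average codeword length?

2.29 bits/symbol

Repeatedly combine the two least-probable nodes; the expected code length is the sum of the merged weights.
merge 7/50 + 3/20 → 29/100
merge 17/100 + 19/100 → 9/25
merge 29/100 + 7/20 → 16/25
merge 9/25 + 16/25 → 1
L = 29/100 + 9/25 + 16/25 + 1 = 229/100 = 2.29 bits/symbol.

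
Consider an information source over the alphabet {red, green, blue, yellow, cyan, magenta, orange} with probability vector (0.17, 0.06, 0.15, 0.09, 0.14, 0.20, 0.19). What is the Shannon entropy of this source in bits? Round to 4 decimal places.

H = −Σ pᵢ log₂ pᵢ.
−0.17·log₂(0.17) = 0.4346
−0.06·log₂(0.06) = 0.2435
−0.15·log₂(0.15) = 0.4105
−0.09·log₂(0.09) = 0.3127
−0.14·log₂(0.14) = 0.3971
−0.20·log₂(0.20) = 0.4644
−0.19·log₂(0.19) = 0.4552
Sum ≈ 2.7180 → 2.7180 bits.

2.7180 bits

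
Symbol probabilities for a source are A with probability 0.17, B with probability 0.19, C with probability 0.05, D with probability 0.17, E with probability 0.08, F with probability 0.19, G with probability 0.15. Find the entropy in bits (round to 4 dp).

2.6978 bits

H = −Σ pᵢ log₂ pᵢ.
−0.17·log₂(0.17) = 0.4346
−0.19·log₂(0.19) = 0.4552
−0.05·log₂(0.05) = 0.2161
−0.17·log₂(0.17) = 0.4346
−0.08·log₂(0.08) = 0.2915
−0.19·log₂(0.19) = 0.4552
−0.15·log₂(0.15) = 0.4105
Sum ≈ 2.6978 → 2.6978 bits.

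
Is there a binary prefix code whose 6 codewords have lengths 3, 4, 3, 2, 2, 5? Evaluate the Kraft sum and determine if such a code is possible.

0.84375; yes

With common denominator 2^5 = 32: Σ 2^(−ℓᵢ) = 4/32 + 2/32 + 4/32 + 8/32 + 8/32 + 1/32 = 27/32 = 0.84375.
Kraft's inequality requires Σ ≤ 1; here Σ = 0.84375 ≤ 1, so such a prefix code exists.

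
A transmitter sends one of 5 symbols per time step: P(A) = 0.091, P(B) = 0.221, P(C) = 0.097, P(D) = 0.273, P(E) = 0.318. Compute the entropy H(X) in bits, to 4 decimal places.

2.1594 bits

H = −Σ pᵢ log₂ pᵢ.
−0.091·log₂(0.091) = 0.3147
−0.221·log₂(0.221) = 0.4813
−0.097·log₂(0.097) = 0.3265
−0.273·log₂(0.273) = 0.5113
−0.318·log₂(0.318) = 0.5256
Sum ≈ 2.1594 → 2.1594 bits.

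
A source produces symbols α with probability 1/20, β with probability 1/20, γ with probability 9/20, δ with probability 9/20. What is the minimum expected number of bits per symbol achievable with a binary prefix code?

Repeatedly combine the two least-probable nodes; the expected code length is the sum of the merged weights.
merge 1/20 + 1/20 → 1/10
merge 1/10 + 9/20 → 11/20
merge 9/20 + 11/20 → 1
L = 1/10 + 11/20 + 1 = 33/20 = 1.65 bits/symbol.

1.65 bits/symbol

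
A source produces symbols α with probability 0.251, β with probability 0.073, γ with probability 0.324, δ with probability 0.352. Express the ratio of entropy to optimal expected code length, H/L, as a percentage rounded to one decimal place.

93.0%

Entropy H = −Σ p log₂ p ≈ 1.8332 bits.
Huffman merges: 73/1000+251/1000→81/250; 81/250+81/250→81/125; 44/125+81/125→1. L = 493/250 ≈ 1.9720.
Efficiency = H/L = 1.8332/1.9720 = 93.0%.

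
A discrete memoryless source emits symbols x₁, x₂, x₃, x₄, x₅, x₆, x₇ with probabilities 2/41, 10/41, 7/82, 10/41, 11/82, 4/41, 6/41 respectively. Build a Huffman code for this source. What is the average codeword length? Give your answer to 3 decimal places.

Repeatedly combine the two least-probable nodes; the expected code length is the sum of the merged weights.
merge 2/41 + 7/82 → 11/82
merge 4/41 + 11/82 → 19/82
merge 11/82 + 6/41 → 23/82
merge 19/82 + 10/41 → 39/82
merge 10/41 + 23/82 → 43/82
merge 39/82 + 43/82 → 1
L = 11/82 + 19/82 + 23/82 + 39/82 + 43/82 + 1 = 217/82 ≈ 2.646 bits/symbol.

2.646 bits/symbol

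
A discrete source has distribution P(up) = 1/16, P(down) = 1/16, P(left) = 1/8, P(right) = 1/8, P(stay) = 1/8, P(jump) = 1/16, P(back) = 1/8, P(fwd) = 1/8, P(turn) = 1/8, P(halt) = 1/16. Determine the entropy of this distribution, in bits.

Each probability is a power of 1/2, so log₂(1/p) is an integer.
H = Σ p·log₂(1/p) = 1/16·4 + 1/16·4 + 1/8·3 + 1/8·3 + 1/8·3 + 1/16·4 + 1/8·3 + 1/8·3 + 1/8·3 + 1/16·4 = 3.25 bits.

3.25 bits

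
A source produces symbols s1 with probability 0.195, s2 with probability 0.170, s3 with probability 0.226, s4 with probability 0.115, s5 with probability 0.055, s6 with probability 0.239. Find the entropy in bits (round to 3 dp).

H = −Σ pᵢ log₂ pᵢ.
−0.195·log₂(0.195) = 0.4599
−0.170·log₂(0.170) = 0.4346
−0.226·log₂(0.226) = 0.4849
−0.115·log₂(0.115) = 0.3588
−0.055·log₂(0.055) = 0.2301
−0.239·log₂(0.239) = 0.4935
Sum ≈ 2.4619 → 2.462 bits.

2.462 bits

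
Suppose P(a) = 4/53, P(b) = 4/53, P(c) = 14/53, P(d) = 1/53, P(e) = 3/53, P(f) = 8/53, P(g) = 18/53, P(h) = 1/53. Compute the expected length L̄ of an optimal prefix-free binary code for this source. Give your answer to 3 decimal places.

2.528 bits/symbol

Repeatedly combine the two least-probable nodes; the expected code length is the sum of the merged weights.
merge 1/53 + 1/53 → 2/53
merge 2/53 + 3/53 → 5/53
merge 4/53 + 4/53 → 8/53
merge 5/53 + 8/53 → 13/53
merge 8/53 + 13/53 → 21/53
merge 14/53 + 18/53 → 32/53
merge 21/53 + 32/53 → 1
L = 2/53 + 5/53 + 8/53 + 13/53 + 21/53 + 32/53 + 1 = 134/53 ≈ 2.528 bits/symbol.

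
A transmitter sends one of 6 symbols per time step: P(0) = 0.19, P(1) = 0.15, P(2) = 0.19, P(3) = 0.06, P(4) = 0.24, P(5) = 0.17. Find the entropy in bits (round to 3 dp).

H = −Σ pᵢ log₂ pᵢ.
−0.19·log₂(0.19) = 0.4552
−0.15·log₂(0.15) = 0.4105
−0.19·log₂(0.19) = 0.4552
−0.06·log₂(0.06) = 0.2435
−0.24·log₂(0.24) = 0.4941
−0.17·log₂(0.17) = 0.4346
Sum ≈ 2.4933 → 2.493 bits.

2.493 bits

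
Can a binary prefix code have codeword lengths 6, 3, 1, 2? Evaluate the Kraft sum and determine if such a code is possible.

With common denominator 2^6 = 64: Σ 2^(−ℓᵢ) = 1/64 + 8/64 + 32/64 + 16/64 = 57/64 = 0.890625.
Kraft's inequality requires Σ ≤ 1; here Σ = 0.890625 ≤ 1, so such a prefix code exists.

0.890625; yes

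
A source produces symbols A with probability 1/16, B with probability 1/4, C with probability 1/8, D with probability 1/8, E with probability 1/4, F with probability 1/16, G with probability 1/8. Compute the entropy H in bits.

Each probability is a power of 1/2, so log₂(1/p) is an integer.
H = Σ p·log₂(1/p) = 1/16·4 + 1/4·2 + 1/8·3 + 1/8·3 + 1/4·2 + 1/16·4 + 1/8·3 = 2.625 bits.

2.625 bits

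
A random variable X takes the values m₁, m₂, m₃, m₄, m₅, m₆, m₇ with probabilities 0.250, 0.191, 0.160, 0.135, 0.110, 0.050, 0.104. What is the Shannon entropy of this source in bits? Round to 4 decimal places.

2.6752 bits

H = −Σ pᵢ log₂ pᵢ.
−0.250·log₂(0.250) = 0.5000
−0.191·log₂(0.191) = 0.4562
−0.160·log₂(0.160) = 0.4230
−0.135·log₂(0.135) = 0.3900
−0.110·log₂(0.110) = 0.3503
−0.050·log₂(0.050) = 0.2161
−0.104·log₂(0.104) = 0.3396
Sum ≈ 2.6752 → 2.6752 bits.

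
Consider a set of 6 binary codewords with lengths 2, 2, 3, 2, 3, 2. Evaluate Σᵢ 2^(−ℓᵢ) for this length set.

1.25

With common denominator 2^3 = 8: Σ 2^(−ℓᵢ) = 2/8 + 2/8 + 1/8 + 2/8 + 1/8 + 2/8 = 10/8 = 1.25.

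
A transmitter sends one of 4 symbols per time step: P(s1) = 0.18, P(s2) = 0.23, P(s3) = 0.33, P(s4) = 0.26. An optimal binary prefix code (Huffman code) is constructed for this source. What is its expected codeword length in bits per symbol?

Repeatedly combine the two least-probable nodes; the expected code length is the sum of the merged weights.
merge 9/50 + 23/100 → 41/100
merge 13/50 + 33/100 → 59/100
merge 41/100 + 59/100 → 1
L = 41/100 + 59/100 + 1 = 2 bits/symbol.

2 bits/symbol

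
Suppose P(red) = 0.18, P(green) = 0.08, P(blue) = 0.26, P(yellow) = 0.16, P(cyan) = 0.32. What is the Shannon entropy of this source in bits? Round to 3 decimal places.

2.191 bits

H = −Σ pᵢ log₂ pᵢ.
−0.18·log₂(0.18) = 0.4453
−0.08·log₂(0.08) = 0.2915
−0.26·log₂(0.26) = 0.5053
−0.16·log₂(0.16) = 0.4230
−0.32·log₂(0.32) = 0.5260
Sum ≈ 2.1912 → 2.191 bits.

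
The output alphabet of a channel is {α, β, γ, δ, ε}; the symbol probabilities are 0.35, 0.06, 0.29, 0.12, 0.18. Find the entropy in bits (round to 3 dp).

H = −Σ pᵢ log₂ pᵢ.
−0.35·log₂(0.35) = 0.5301
−0.06·log₂(0.06) = 0.2435
−0.29·log₂(0.29) = 0.5179
−0.12·log₂(0.12) = 0.3671
−0.18·log₂(0.18) = 0.4453
Sum ≈ 2.1039 → 2.104 bits.

2.104 bits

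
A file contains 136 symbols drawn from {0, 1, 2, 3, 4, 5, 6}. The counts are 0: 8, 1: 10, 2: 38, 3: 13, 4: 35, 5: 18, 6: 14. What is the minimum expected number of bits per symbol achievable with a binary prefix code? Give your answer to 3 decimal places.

2.596 bits/symbol

Probabilities are the counts divided by 136.
Repeatedly combine the two least-probable nodes; the expected code length is the sum of the merged weights.
merge 1/17 + 5/68 → 9/68
merge 13/136 + 7/68 → 27/136
merge 9/68 + 9/68 → 9/34
merge 27/136 + 35/136 → 31/68
merge 9/34 + 19/68 → 37/68
merge 31/68 + 37/68 → 1
L = 9/68 + 27/136 + 9/34 + 31/68 + 37/68 + 1 = 353/136 ≈ 2.596 bits/symbol.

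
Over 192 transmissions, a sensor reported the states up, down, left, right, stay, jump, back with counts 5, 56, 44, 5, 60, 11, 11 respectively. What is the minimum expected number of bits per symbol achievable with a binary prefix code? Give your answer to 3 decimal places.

2.328 bits/symbol

Probabilities are the counts divided by 192.
Repeatedly combine the two least-probable nodes; the expected code length is the sum of the merged weights.
merge 5/192 + 5/192 → 5/96
merge 5/96 + 11/192 → 7/64
merge 11/192 + 7/64 → 1/6
merge 1/6 + 11/48 → 19/48
merge 7/24 + 5/16 → 29/48
merge 19/48 + 29/48 → 1
L = 5/96 + 7/64 + 1/6 + 19/48 + 29/48 + 1 = 149/64 ≈ 2.328 bits/symbol.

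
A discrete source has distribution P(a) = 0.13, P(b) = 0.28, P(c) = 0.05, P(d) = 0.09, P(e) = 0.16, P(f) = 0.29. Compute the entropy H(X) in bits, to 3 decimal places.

2.367 bits

H = −Σ pᵢ log₂ pᵢ.
−0.13·log₂(0.13) = 0.3826
−0.28·log₂(0.28) = 0.5142
−0.05·log₂(0.05) = 0.2161
−0.09·log₂(0.09) = 0.3127
−0.16·log₂(0.16) = 0.4230
−0.29·log₂(0.29) = 0.5179
Sum ≈ 2.3665 → 2.367 bits.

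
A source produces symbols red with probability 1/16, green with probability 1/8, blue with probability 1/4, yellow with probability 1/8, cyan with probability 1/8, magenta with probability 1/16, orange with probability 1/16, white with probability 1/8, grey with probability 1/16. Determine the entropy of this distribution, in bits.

3 bits

Each probability is a power of 1/2, so log₂(1/p) is an integer.
H = Σ p·log₂(1/p) = 1/16·4 + 1/8·3 + 1/4·2 + 1/8·3 + 1/8·3 + 1/16·4 + 1/16·4 + 1/8·3 + 1/16·4 = 3 bits.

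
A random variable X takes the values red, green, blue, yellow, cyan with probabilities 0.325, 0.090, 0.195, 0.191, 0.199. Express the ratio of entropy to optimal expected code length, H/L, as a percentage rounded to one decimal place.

97.3%

Entropy H = −Σ p log₂ p ≈ 2.2192 bits.
Huffman merges: 9/100+191/1000→281/1000; 39/200+199/1000→197/500; 281/1000+13/40→303/500; 197/500+303/500→1. L = 2281/1000 ≈ 2.2810.
Efficiency = H/L = 2.2192/2.2810 = 97.3%.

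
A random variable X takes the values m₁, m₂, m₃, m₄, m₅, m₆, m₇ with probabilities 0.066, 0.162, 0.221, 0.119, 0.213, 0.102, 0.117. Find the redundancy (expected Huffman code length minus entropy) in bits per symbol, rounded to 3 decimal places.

Entropy H = −Σ p log₂ p ≈ 2.7043 bits.
Huffman merges: 33/500+51/500→21/125; 117/1000+119/1000→59/250; 81/500+21/125→33/100; 213/1000+221/1000→217/500; 59/250+33/100→283/500; 217/500+283/500→1. L = 1367/500 ≈ 2.7340.
L − H = 2.7340 − 2.7043 = 0.030 bits.

0.030 bits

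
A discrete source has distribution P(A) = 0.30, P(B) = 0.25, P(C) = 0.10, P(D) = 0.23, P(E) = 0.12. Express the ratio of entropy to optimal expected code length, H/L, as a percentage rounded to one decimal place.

99.5%

Entropy H = −Σ p log₂ p ≈ 2.2080 bits.
Huffman merges: 1/10+3/25→11/50; 11/50+23/100→9/20; 1/4+3/10→11/20; 9/20+11/20→1. L = 111/50 ≈ 2.2200.
Efficiency = H/L = 2.2080/2.2200 = 99.5%.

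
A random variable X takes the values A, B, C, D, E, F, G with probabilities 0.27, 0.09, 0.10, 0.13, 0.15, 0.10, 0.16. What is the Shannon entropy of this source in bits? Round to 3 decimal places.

H = −Σ pᵢ log₂ pᵢ.
−0.27·log₂(0.27) = 0.5100
−0.09·log₂(0.09) = 0.3127
−0.10·log₂(0.10) = 0.3322
−0.13·log₂(0.13) = 0.3826
−0.15·log₂(0.15) = 0.4105
−0.10·log₂(0.10) = 0.3322
−0.16·log₂(0.16) = 0.4230
Sum ≈ 2.7033 → 2.703 bits.

2.703 bits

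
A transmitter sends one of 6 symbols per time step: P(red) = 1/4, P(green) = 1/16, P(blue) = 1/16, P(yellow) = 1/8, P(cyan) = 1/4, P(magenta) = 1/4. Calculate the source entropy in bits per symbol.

Each probability is a power of 1/2, so log₂(1/p) is an integer.
H = Σ p·log₂(1/p) = 1/4·2 + 1/16·4 + 1/16·4 + 1/8·3 + 1/4·2 + 1/4·2 = 2.375 bits.

2.375 bits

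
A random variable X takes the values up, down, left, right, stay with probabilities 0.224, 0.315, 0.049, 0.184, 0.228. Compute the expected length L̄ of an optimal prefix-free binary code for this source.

Repeatedly combine the two least-probable nodes; the expected code length is the sum of the merged weights.
merge 49/1000 + 23/125 → 233/1000
merge 28/125 + 57/250 → 113/250
merge 233/1000 + 63/200 → 137/250
merge 113/250 + 137/250 → 1
L = 233/1000 + 113/250 + 137/250 + 1 = 2233/1000 = 2.233 bits/symbol.

2.233 bits/symbol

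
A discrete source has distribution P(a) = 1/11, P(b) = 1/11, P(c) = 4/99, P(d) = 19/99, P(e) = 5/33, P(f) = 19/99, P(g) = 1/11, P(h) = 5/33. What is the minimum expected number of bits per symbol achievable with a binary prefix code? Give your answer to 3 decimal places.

Repeatedly combine the two least-probable nodes; the expected code length is the sum of the merged weights.
merge 4/99 + 1/11 → 13/99
merge 1/11 + 1/11 → 2/11
merge 13/99 + 5/33 → 28/99
merge 5/33 + 2/11 → 1/3
merge 19/99 + 19/99 → 38/99
merge 28/99 + 1/3 → 61/99
merge 38/99 + 61/99 → 1
L = 13/99 + 2/11 + 28/99 + 1/3 + 38/99 + 61/99 + 1 = 290/99 ≈ 2.929 bits/symbol.

2.929 bits/symbol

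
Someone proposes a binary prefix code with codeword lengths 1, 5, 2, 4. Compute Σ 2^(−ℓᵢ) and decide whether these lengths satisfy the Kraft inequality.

0.84375; yes

With common denominator 2^5 = 32: Σ 2^(−ℓᵢ) = 16/32 + 1/32 + 8/32 + 2/32 = 27/32 = 0.84375.
Kraft's inequality requires Σ ≤ 1; here Σ = 0.84375 ≤ 1, so such a prefix code exists.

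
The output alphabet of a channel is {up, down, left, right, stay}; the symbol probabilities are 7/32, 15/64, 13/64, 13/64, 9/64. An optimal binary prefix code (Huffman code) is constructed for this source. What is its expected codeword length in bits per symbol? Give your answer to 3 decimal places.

2.344 bits/symbol

Repeatedly combine the two least-probable nodes; the expected code length is the sum of the merged weights.
merge 9/64 + 13/64 → 11/32
merge 13/64 + 7/32 → 27/64
merge 15/64 + 11/32 → 37/64
merge 27/64 + 37/64 → 1
L = 11/32 + 27/64 + 37/64 + 1 = 75/32 ≈ 2.344 bits/symbol.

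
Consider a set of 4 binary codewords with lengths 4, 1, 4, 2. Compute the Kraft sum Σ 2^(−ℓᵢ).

0.875

With common denominator 2^4 = 16: Σ 2^(−ℓᵢ) = 1/16 + 8/16 + 1/16 + 4/16 = 14/16 = 0.875.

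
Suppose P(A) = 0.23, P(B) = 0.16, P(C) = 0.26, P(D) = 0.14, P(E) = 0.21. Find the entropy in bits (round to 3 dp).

2.286 bits

H = −Σ pᵢ log₂ pᵢ.
−0.23·log₂(0.23) = 0.4877
−0.16·log₂(0.16) = 0.4230
−0.26·log₂(0.26) = 0.5053
−0.14·log₂(0.14) = 0.3971
−0.21·log₂(0.21) = 0.4728
Sum ≈ 2.2859 → 2.286 bits.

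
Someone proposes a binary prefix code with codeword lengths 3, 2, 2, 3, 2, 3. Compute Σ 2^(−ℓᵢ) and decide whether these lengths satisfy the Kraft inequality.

1.125; no

With common denominator 2^3 = 8: Σ 2^(−ℓᵢ) = 1/8 + 2/8 + 2/8 + 1/8 + 2/8 + 1/8 = 9/8 = 1.125.
Kraft's inequality requires Σ ≤ 1; here Σ = 1.125 > 1, so no such prefix code exists.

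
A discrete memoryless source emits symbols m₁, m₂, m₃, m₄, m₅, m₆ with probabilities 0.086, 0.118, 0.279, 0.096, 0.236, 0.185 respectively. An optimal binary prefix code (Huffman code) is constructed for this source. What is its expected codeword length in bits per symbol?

2.482 bits/symbol

Repeatedly combine the two least-probable nodes; the expected code length is the sum of the merged weights.
merge 43/500 + 12/125 → 91/500
merge 59/500 + 91/500 → 3/10
merge 37/200 + 59/250 → 421/1000
merge 279/1000 + 3/10 → 579/1000
merge 421/1000 + 579/1000 → 1
L = 91/500 + 3/10 + 421/1000 + 579/1000 + 1 = 1241/500 = 2.482 bits/symbol.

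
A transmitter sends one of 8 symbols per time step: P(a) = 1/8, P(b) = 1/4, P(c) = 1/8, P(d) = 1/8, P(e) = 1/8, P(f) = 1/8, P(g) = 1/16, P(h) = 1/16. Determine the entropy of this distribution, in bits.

Each probability is a power of 1/2, so log₂(1/p) is an integer.
H = Σ p·log₂(1/p) = 1/8·3 + 1/4·2 + 1/8·3 + 1/8·3 + 1/8·3 + 1/8·3 + 1/16·4 + 1/16·4 = 2.875 bits.

2.875 bits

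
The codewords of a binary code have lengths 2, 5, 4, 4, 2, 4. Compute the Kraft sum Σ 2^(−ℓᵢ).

With common denominator 2^5 = 32: Σ 2^(−ℓᵢ) = 8/32 + 1/32 + 2/32 + 2/32 + 8/32 + 2/32 = 23/32 = 0.71875.

0.71875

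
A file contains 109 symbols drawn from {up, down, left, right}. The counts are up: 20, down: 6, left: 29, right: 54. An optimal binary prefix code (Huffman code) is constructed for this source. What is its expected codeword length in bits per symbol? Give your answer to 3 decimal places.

1.743 bits/symbol

Probabilities are the counts divided by 109.
Repeatedly combine the two least-probable nodes; the expected code length is the sum of the merged weights.
merge 6/109 + 20/109 → 26/109
merge 26/109 + 29/109 → 55/109
merge 54/109 + 55/109 → 1
L = 26/109 + 55/109 + 1 = 190/109 ≈ 1.743 bits/symbol.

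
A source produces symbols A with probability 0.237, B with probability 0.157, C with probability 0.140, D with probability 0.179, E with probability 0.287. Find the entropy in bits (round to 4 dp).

H = −Σ pᵢ log₂ pᵢ.
−0.237·log₂(0.237) = 0.4923
−0.157·log₂(0.157) = 0.4194
−0.140·log₂(0.140) = 0.3971
−0.179·log₂(0.179) = 0.4443
−0.287·log₂(0.287) = 0.5169
Sum ≈ 2.2699 → 2.2699 bits.

2.2699 bits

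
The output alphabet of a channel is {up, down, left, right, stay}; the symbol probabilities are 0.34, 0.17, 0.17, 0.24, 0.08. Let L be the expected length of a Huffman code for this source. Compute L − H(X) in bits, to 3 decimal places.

0.066 bits

Entropy H = −Σ p log₂ p ≈ 2.1840 bits.
Huffman merges: 2/25+17/100→1/4; 17/100+6/25→41/100; 1/4+17/50→59/100; 41/100+59/100→1. L = 9/4 ≈ 2.2500.
L − H = 2.2500 − 2.1840 = 0.066 bits.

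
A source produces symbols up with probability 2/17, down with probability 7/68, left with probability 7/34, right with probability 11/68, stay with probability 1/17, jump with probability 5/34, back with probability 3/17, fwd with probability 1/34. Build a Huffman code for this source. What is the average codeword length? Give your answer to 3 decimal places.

2.882 bits/symbol

Repeatedly combine the two least-probable nodes; the expected code length is the sum of the merged weights.
merge 1/34 + 1/17 → 3/34
merge 3/34 + 7/68 → 13/68
merge 2/17 + 5/34 → 9/34
merge 11/68 + 3/17 → 23/68
merge 13/68 + 7/34 → 27/68
merge 9/34 + 23/68 → 41/68
merge 27/68 + 41/68 → 1
L = 3/34 + 13/68 + 9/34 + 23/68 + 27/68 + 41/68 + 1 = 49/17 ≈ 2.882 bits/symbol.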